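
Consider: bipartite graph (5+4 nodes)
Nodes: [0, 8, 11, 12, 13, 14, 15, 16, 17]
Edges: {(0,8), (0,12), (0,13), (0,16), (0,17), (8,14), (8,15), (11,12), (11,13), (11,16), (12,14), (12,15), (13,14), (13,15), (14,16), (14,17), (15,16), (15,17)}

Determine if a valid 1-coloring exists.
No, G is not 1-colorable

Edge (0,8) forces its endpoints to differ, so 1 color is not enough.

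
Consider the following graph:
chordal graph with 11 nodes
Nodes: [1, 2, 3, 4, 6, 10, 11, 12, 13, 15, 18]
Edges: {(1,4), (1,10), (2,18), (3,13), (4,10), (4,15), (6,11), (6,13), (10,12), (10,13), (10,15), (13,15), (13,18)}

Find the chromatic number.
Clique number ω(G) = 3 (lower bound: χ ≥ ω).
The clique on [10, 13, 15] has size 3, forcing χ ≥ 3, and the coloring below uses 3 colors, so χ(G) = 3.
A valid 3-coloring: color 1: [3, 6, 10, 18]; color 2: [2, 4, 11, 12, 13]; color 3: [1, 15].

χ(G) = 3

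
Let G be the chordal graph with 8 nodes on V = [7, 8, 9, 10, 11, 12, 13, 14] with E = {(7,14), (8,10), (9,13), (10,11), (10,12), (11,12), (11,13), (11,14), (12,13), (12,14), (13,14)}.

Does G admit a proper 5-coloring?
Yes, G is 5-colorable

A valid 5-coloring: color 1: [9, 10, 14]; color 2: [7, 8, 13]; color 3: [11]; color 4: [12].
(χ(G) = 4 ≤ 5.)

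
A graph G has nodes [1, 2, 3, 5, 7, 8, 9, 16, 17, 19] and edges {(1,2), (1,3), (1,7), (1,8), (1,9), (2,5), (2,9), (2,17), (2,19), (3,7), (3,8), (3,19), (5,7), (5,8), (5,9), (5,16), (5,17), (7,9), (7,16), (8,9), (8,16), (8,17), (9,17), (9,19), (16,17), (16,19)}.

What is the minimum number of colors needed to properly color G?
Clique number ω(G) = 4 (lower bound: χ ≥ ω).
The clique on [5, 8, 16, 17] has size 4, forcing χ ≥ 4, and the coloring below uses 4 colors, so χ(G) = 4.
A valid 4-coloring: color 1: [3, 9, 16]; color 2: [2, 7, 8]; color 3: [1, 5, 19]; color 4: [17].

χ(G) = 4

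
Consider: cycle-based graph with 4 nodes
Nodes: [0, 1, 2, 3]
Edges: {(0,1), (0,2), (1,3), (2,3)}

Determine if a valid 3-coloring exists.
Yes, G is 3-colorable

A valid 3-coloring: color 1: [0, 3]; color 2: [1, 2].
(χ(G) = 2 ≤ 3.)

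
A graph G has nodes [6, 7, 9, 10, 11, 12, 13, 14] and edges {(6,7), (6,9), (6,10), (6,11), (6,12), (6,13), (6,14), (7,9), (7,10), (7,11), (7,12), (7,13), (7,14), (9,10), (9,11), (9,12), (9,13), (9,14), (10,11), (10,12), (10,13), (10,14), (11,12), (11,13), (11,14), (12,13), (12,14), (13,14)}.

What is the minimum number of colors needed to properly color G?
χ(G) = 8

Clique number ω(G) = 8 (lower bound: χ ≥ ω).
The clique on [6, 7, 9, 10, 11, 12, 13, 14] has size 8, forcing χ ≥ 8, and the coloring below uses 8 colors, so χ(G) = 8.
A valid 8-coloring: color 1: [6]; color 2: [10]; color 3: [14]; color 4: [9]; color 5: [7]; color 6: [11]; color 7: [12]; color 8: [13].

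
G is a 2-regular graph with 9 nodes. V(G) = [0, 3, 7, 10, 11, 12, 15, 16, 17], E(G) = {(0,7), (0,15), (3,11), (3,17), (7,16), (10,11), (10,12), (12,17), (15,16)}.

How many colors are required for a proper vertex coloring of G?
χ(G) = 3

Clique number ω(G) = 2 (lower bound: χ ≥ ω).
Odd cycle [11, 10, 12, 17, 3] needs 3 colors (χ ≥ 3).
The coloring below uses 3 colors, so χ(G) = 3.
A valid 3-coloring: color 1: [7, 11, 15, 17]; color 2: [0, 3, 12, 16]; color 3: [10].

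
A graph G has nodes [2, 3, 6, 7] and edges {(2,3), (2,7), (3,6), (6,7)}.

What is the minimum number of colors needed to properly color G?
χ(G) = 2

Clique number ω(G) = 2 (lower bound: χ ≥ ω).
The graph is bipartite (no odd cycle), so 2 colors suffice: χ(G) = 2.
A valid 2-coloring: color 1: [2, 6]; color 2: [3, 7].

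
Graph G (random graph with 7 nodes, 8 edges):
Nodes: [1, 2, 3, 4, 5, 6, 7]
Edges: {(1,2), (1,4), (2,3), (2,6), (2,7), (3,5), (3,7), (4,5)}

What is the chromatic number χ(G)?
Clique number ω(G) = 3 (lower bound: χ ≥ ω).
The clique on [2, 3, 7] has size 3, forcing χ ≥ 3, and the coloring below uses 3 colors, so χ(G) = 3.
A valid 3-coloring: color 1: [2, 5]; color 2: [3, 4, 6]; color 3: [1, 7].

χ(G) = 3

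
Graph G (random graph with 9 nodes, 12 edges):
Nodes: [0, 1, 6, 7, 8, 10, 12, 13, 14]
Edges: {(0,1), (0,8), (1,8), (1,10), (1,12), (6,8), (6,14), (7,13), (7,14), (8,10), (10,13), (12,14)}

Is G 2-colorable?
The clique on vertices [0, 1, 8] has size 3 > 2, so it alone needs 3 colors.

No, G is not 2-colorable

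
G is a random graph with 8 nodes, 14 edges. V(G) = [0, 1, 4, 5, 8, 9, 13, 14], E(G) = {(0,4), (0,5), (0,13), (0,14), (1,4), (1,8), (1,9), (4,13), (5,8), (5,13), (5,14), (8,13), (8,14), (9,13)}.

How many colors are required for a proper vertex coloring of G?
χ(G) = 3

Clique number ω(G) = 3 (lower bound: χ ≥ ω).
The clique on [0, 4, 13] has size 3, forcing χ ≥ 3, and the coloring below uses 3 colors, so χ(G) = 3.
A valid 3-coloring: color 1: [1, 13, 14]; color 2: [0, 8, 9]; color 3: [4, 5].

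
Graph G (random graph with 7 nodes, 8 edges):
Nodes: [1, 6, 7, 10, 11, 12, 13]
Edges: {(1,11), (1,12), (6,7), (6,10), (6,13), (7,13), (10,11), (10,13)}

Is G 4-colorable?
Yes, G is 4-colorable

A valid 4-coloring: color 1: [11, 12, 13]; color 2: [1, 6]; color 3: [7, 10].
(χ(G) = 3 ≤ 4.)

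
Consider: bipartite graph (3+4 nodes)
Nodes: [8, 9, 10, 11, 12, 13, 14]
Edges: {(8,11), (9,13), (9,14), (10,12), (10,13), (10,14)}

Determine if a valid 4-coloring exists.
Yes, G is 4-colorable

A valid 4-coloring: color 1: [8, 9, 10]; color 2: [11, 12, 13, 14].
(χ(G) = 2 ≤ 4.)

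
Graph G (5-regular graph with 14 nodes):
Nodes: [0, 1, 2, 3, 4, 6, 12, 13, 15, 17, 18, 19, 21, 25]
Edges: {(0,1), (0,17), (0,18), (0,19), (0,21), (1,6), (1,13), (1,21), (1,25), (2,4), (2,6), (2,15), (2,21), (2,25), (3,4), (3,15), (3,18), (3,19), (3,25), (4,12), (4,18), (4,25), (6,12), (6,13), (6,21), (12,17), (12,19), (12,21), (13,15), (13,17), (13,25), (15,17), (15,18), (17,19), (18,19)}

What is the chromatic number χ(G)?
Clique number ω(G) = 3 (lower bound: χ ≥ ω).
Suppose a proper 3-coloring c exists. The clique [0, 1, 21] takes 3 distinct colors; by symmetry let c(0) = 1, c(1) = 2, c(21) = 3.
- Vertex 6: neighbors [1, 21] already have colors [2, 3] ⇒ c(6) = 1.
- Vertex 2: neighbors [6, 21] already have colors [1, 3] ⇒ c(2) = 2.
- Vertex 12: neighbors [6, 21] already have colors [1, 3] ⇒ c(12) = 2.
- Vertex 13: neighbors [6, 1] already have colors [1, 2] ⇒ c(13) = 3.
- Vertex 17: neighbors [0, 12, 13] already have colors [1, 2, 3] — all 3 colors blocked. Contradiction.
The forced assignments end in a contradiction, so G has no proper 3-coloring (χ ≥ 4).
The coloring below uses 4 colors, so χ(G) = 4.
A valid 4-coloring: color 1: [17, 18, 21, 25]; color 2: [0, 2, 3, 12, 13]; color 3: [1, 4, 15, 19]; color 4: [6].

χ(G) = 4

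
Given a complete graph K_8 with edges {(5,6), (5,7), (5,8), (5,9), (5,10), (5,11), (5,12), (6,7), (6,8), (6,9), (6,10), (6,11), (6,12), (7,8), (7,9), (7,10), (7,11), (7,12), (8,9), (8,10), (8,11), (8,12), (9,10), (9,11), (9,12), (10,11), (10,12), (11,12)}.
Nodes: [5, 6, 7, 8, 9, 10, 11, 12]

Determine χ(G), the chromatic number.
χ(G) = 8

Clique number ω(G) = 8 (lower bound: χ ≥ ω).
The clique on [5, 6, 7, 8, 9, 10, 11, 12] has size 8, forcing χ ≥ 8, and the coloring below uses 8 colors, so χ(G) = 8.
A valid 8-coloring: color 1: [5]; color 2: [11]; color 3: [6]; color 4: [7]; color 5: [12]; color 6: [9]; color 7: [8]; color 8: [10].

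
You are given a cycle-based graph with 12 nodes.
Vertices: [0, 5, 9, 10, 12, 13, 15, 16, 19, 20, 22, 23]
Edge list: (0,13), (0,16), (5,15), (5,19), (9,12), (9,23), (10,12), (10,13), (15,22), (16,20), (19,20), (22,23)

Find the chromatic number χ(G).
Clique number ω(G) = 2 (lower bound: χ ≥ ω).
The graph is bipartite (no odd cycle), so 2 colors suffice: χ(G) = 2.
A valid 2-coloring: color 1: [12, 13, 15, 16, 19, 23]; color 2: [0, 5, 9, 10, 20, 22].

χ(G) = 2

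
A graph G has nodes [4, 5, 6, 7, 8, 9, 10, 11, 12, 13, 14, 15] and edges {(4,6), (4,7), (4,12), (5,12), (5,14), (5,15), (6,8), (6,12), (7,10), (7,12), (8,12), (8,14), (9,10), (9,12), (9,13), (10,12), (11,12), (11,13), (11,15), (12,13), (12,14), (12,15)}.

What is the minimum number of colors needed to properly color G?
Clique number ω(G) = 3 (lower bound: χ ≥ ω).
Odd cycle [8, 14, 5, 15, 11, 13, 9, 10, 7, 4, 6] needs 3 colors (χ ≥ 3).
Vertex 12 is adjacent to every vertex of [4, 5, 6, 7, 8, 9, 10, 11, 13, 14, 15], which already need 3 colors among themselves, so 12 needs a new color (χ ≥ 4).
The coloring below uses 4 colors, so χ(G) = 4.
A valid 4-coloring: color 1: [12]; color 2: [4, 5, 8, 9, 11]; color 3: [6, 10, 13, 14, 15]; color 4: [7].

χ(G) = 4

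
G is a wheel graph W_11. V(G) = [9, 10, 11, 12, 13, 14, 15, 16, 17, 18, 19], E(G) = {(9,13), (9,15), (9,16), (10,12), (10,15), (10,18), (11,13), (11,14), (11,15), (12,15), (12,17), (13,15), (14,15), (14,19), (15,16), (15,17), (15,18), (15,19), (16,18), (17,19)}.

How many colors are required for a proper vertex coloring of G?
χ(G) = 3

Clique number ω(G) = 3 (lower bound: χ ≥ ω).
The clique on [9, 15, 16] has size 3, forcing χ ≥ 3, and the coloring below uses 3 colors, so χ(G) = 3.
A valid 3-coloring: color 1: [15]; color 2: [10, 13, 14, 16, 17]; color 3: [9, 11, 12, 18, 19].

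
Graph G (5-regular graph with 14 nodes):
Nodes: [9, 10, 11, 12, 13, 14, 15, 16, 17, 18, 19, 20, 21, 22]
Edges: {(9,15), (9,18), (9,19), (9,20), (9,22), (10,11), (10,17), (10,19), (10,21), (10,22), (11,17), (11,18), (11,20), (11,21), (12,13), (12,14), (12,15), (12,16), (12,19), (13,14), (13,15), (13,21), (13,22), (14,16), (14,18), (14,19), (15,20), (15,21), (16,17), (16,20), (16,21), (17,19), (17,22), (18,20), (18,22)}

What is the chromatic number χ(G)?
Clique number ω(G) = 3 (lower bound: χ ≥ ω).
Suppose a proper 3-coloring c exists. The clique [9, 15, 20] takes 3 distinct colors; by symmetry let c(9) = 1, c(15) = 2, c(20) = 3.
- Vertex 18: neighbors [9, 20] already have colors [1, 3] ⇒ c(18) = 2.
- Vertex 11: neighbors [18, 20] already have colors [2, 3] ⇒ c(11) = 1.
- Vertex 21: neighbors [11, 15] already have colors [1, 2] ⇒ c(21) = 3.
- Vertex 10: neighbors [11, 21] already have colors [1, 3] ⇒ c(10) = 2.
- Vertex 13: neighbors [15, 21] already have colors [2, 3] ⇒ c(13) = 1.
- Vertex 12: neighbors [13, 15] already have colors [1, 2] ⇒ c(12) = 3.
- Vertex 14: neighbors [13, 18, 12] already have colors [1, 2, 3] — all 3 colors blocked. Contradiction.
The forced assignments end in a contradiction, so G has no proper 3-coloring (χ ≥ 4).
The coloring below uses 4 colors, so χ(G) = 4.
A valid 4-coloring: color 1: [11, 15, 16, 19, 22]; color 2: [10, 13, 18]; color 3: [12, 17, 20, 21]; color 4: [9, 14].

χ(G) = 4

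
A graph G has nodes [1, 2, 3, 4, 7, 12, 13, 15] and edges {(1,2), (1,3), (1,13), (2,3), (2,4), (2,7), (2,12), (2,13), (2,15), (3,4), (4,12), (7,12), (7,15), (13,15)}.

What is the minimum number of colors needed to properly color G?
Clique number ω(G) = 3 (lower bound: χ ≥ ω).
Odd cycle [3, 1, 13, 15, 7, 12, 4] needs 3 colors (χ ≥ 3).
Vertex 2 is adjacent to every vertex of [1, 3, 4, 7, 12, 13, 15], which already need 3 colors among themselves, so 2 needs a new color (χ ≥ 4).
The coloring below uses 4 colors, so χ(G) = 4.
A valid 4-coloring: color 1: [2]; color 2: [3, 12, 13]; color 3: [1, 4, 15]; color 4: [7].

χ(G) = 4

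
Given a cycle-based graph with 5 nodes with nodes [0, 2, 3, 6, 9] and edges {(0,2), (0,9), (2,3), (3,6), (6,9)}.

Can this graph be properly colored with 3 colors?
Yes, G is 3-colorable

A valid 3-coloring: color 1: [3, 9]; color 2: [0, 6]; color 3: [2].
(χ(G) = 3 ≤ 3.)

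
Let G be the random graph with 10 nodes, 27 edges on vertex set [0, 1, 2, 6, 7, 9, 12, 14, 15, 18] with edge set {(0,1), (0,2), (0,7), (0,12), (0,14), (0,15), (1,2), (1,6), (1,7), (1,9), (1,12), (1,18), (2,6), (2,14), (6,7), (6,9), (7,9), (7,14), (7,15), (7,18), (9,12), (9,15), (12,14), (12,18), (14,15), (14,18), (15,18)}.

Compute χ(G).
χ(G) = 4

Clique number ω(G) = 4 (lower bound: χ ≥ ω).
The clique on [1, 6, 7, 9] has size 4, forcing χ ≥ 4, and the coloring below uses 4 colors, so χ(G) = 4.
A valid 4-coloring: color 1: [1, 14]; color 2: [2, 7, 12]; color 3: [0, 9, 18]; color 4: [6, 15].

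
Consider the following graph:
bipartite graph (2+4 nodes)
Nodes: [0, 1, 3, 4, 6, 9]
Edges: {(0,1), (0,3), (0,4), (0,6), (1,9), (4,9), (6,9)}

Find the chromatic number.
χ(G) = 2

Clique number ω(G) = 2 (lower bound: χ ≥ ω).
The graph is bipartite (no odd cycle), so 2 colors suffice: χ(G) = 2.
A valid 2-coloring: color 1: [0, 9]; color 2: [1, 3, 4, 6].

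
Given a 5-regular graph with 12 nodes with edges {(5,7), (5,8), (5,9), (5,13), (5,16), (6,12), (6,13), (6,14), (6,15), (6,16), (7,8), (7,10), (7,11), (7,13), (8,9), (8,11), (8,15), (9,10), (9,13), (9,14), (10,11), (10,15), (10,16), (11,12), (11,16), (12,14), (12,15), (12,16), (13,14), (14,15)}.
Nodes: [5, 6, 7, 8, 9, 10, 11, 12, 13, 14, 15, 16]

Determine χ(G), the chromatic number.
Clique number ω(G) = 4 (lower bound: χ ≥ ω).
The clique on [6, 12, 14, 15] has size 4, forcing χ ≥ 4, and the coloring below uses 4 colors, so χ(G) = 4.
A valid 4-coloring: color 1: [6, 9, 11]; color 2: [8, 10, 12, 13]; color 3: [7, 14, 16]; color 4: [5, 15].

χ(G) = 4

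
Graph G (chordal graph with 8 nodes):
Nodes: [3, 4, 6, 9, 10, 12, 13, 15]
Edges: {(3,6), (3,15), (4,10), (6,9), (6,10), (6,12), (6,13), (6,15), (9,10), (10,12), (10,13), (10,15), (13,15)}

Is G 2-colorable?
The clique on vertices [6, 10, 13, 15] has size 4 > 2, so it alone needs 4 colors.

No, G is not 2-colorable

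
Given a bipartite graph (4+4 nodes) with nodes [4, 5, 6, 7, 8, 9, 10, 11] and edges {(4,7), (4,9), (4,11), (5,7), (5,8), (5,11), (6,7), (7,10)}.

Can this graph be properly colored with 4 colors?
Yes, G is 4-colorable

A valid 4-coloring: color 1: [7, 8, 9, 11]; color 2: [4, 5, 6, 10].
(χ(G) = 2 ≤ 4.)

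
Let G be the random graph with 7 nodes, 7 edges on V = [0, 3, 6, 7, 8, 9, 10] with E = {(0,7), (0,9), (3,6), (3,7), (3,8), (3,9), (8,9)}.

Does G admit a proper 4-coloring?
Yes, G is 4-colorable

A valid 4-coloring: color 1: [0, 3, 10]; color 2: [6, 7, 9]; color 3: [8].
(χ(G) = 3 ≤ 4.)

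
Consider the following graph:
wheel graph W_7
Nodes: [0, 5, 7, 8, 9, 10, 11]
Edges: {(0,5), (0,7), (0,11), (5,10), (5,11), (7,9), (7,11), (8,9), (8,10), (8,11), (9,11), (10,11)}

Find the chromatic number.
Clique number ω(G) = 3 (lower bound: χ ≥ ω).
The clique on [0, 5, 11] has size 3, forcing χ ≥ 3, and the coloring below uses 3 colors, so χ(G) = 3.
A valid 3-coloring: color 1: [11]; color 2: [0, 9, 10]; color 3: [5, 7, 8].

χ(G) = 3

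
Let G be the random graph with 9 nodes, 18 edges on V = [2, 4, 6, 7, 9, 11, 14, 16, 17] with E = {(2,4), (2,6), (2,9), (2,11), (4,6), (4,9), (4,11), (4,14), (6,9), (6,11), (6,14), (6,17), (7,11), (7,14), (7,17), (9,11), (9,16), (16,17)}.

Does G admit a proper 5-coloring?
Yes, G is 5-colorable

A valid 5-coloring: color 1: [6, 7, 16]; color 2: [9, 14, 17]; color 3: [11]; color 4: [4]; color 5: [2].
(χ(G) = 5 ≤ 5.)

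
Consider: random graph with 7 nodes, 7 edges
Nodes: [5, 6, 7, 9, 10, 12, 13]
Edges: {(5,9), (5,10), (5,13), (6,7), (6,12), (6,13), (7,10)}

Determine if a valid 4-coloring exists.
A valid 4-coloring: color 1: [5, 7, 12]; color 2: [6, 9, 10]; color 3: [13].
(χ(G) = 3 ≤ 4.)

Yes, G is 4-colorable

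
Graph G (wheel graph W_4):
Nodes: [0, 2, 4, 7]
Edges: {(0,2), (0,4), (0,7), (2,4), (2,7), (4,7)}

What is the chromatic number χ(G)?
χ(G) = 4

Clique number ω(G) = 4 (lower bound: χ ≥ ω).
The clique on [0, 2, 4, 7] has size 4, forcing χ ≥ 4, and the coloring below uses 4 colors, so χ(G) = 4.
A valid 4-coloring: color 1: [0]; color 2: [7]; color 3: [2]; color 4: [4].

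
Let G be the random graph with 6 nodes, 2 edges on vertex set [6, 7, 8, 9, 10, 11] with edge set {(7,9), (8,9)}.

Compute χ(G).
Clique number ω(G) = 2 (lower bound: χ ≥ ω).
The graph is bipartite (no odd cycle), so 2 colors suffice: χ(G) = 2.
A valid 2-coloring: color 1: [6, 9, 10, 11]; color 2: [7, 8].

χ(G) = 2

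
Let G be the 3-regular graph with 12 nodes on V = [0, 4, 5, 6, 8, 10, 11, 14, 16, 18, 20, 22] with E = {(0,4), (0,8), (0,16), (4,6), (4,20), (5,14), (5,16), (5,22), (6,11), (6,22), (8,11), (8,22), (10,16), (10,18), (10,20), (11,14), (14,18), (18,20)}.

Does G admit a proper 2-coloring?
No, G is not 2-colorable

The clique on vertices [10, 18, 20] has size 3 > 2, so it alone needs 3 colors.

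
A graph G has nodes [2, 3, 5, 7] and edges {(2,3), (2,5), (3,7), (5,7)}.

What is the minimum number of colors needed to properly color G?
Clique number ω(G) = 2 (lower bound: χ ≥ ω).
The graph is bipartite (no odd cycle), so 2 colors suffice: χ(G) = 2.
A valid 2-coloring: color 1: [3, 5]; color 2: [2, 7].

χ(G) = 2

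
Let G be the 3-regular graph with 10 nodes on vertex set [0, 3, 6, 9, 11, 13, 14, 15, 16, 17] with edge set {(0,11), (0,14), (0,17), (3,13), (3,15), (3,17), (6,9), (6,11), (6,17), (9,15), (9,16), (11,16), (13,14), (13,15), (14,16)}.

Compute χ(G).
χ(G) = 3

Clique number ω(G) = 3 (lower bound: χ ≥ ω).
The clique on [3, 13, 15] has size 3, forcing χ ≥ 3, and the coloring below uses 3 colors, so χ(G) = 3.
A valid 3-coloring: color 1: [0, 6, 13, 16]; color 2: [11, 14, 15, 17]; color 3: [3, 9].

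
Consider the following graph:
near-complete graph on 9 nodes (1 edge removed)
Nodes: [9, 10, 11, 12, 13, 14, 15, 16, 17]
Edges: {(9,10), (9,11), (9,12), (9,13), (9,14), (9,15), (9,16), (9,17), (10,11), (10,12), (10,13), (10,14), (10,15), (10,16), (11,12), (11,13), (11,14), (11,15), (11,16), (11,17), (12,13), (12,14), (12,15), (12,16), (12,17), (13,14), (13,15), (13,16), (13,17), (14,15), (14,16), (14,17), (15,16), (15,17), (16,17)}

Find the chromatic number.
Clique number ω(G) = 8 (lower bound: χ ≥ ω).
The clique on [9, 11, 12, 13, 14, 15, 16, 17] has size 8, forcing χ ≥ 8, and the coloring below uses 8 colors, so χ(G) = 8.
A valid 8-coloring: color 1: [11]; color 2: [16]; color 3: [14]; color 4: [9]; color 5: [15]; color 6: [13]; color 7: [12]; color 8: [10, 17].

χ(G) = 8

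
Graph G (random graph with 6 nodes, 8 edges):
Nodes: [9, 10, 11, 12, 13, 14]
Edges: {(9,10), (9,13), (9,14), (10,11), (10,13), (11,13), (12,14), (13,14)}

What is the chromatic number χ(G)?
χ(G) = 3

Clique number ω(G) = 3 (lower bound: χ ≥ ω).
The clique on [9, 10, 13] has size 3, forcing χ ≥ 3, and the coloring below uses 3 colors, so χ(G) = 3.
A valid 3-coloring: color 1: [12, 13]; color 2: [9, 11]; color 3: [10, 14].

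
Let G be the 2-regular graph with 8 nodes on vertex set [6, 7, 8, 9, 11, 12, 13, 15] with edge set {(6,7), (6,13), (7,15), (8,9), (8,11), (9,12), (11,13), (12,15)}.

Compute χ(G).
χ(G) = 2

Clique number ω(G) = 2 (lower bound: χ ≥ ω).
The graph is bipartite (no odd cycle), so 2 colors suffice: χ(G) = 2.
A valid 2-coloring: color 1: [6, 9, 11, 15]; color 2: [7, 8, 12, 13].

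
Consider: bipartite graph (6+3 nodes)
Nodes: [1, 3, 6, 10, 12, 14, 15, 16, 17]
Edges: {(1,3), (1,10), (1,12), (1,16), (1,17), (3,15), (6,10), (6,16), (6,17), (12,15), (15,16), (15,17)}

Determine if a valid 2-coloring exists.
Yes, G is 2-colorable

A valid 2-coloring: color 1: [1, 6, 14, 15]; color 2: [3, 10, 12, 16, 17].
(χ(G) = 2 ≤ 2.)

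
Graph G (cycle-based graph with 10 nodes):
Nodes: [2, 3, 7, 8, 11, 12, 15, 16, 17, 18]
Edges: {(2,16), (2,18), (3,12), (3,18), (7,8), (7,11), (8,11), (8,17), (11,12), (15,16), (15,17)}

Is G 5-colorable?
A valid 5-coloring: color 1: [11, 16, 17, 18]; color 2: [2, 3, 8, 15]; color 3: [7, 12].
(χ(G) = 3 ≤ 5.)

Yes, G is 5-colorable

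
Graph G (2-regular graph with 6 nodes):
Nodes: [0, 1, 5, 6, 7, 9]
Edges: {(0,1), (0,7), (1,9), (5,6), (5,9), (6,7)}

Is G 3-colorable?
Yes, G is 3-colorable

A valid 3-coloring: color 1: [0, 6, 9]; color 2: [1, 5, 7].
(χ(G) = 2 ≤ 3.)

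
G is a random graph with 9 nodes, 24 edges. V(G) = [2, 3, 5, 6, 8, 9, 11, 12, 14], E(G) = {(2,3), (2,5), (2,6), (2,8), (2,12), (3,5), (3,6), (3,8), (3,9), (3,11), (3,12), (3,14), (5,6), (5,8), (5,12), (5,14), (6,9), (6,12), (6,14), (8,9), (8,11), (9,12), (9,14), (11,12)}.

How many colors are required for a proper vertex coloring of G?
Clique number ω(G) = 5 (lower bound: χ ≥ ω).
The clique on [2, 3, 5, 6, 12] has size 5, forcing χ ≥ 5, and the coloring below uses 5 colors, so χ(G) = 5.
A valid 5-coloring: color 1: [3]; color 2: [6, 8]; color 3: [12, 14]; color 4: [5, 9, 11]; color 5: [2].

χ(G) = 5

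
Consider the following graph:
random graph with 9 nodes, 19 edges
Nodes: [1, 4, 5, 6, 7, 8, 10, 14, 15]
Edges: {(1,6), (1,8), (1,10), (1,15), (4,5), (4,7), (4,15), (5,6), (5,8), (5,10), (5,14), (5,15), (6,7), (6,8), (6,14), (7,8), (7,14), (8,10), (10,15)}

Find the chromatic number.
χ(G) = 3

Clique number ω(G) = 3 (lower bound: χ ≥ ω).
The clique on [1, 8, 10] has size 3, forcing χ ≥ 3, and the coloring below uses 3 colors, so χ(G) = 3.
A valid 3-coloring: color 1: [1, 5, 7]; color 2: [4, 6, 10]; color 3: [8, 14, 15].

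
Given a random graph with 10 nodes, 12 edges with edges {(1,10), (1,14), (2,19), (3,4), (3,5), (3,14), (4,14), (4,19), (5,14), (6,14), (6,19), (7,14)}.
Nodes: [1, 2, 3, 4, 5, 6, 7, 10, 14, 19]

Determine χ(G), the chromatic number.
Clique number ω(G) = 3 (lower bound: χ ≥ ω).
The clique on [3, 4, 14] has size 3, forcing χ ≥ 3, and the coloring below uses 3 colors, so χ(G) = 3.
A valid 3-coloring: color 1: [10, 14, 19]; color 2: [1, 2, 3, 6, 7]; color 3: [4, 5].

χ(G) = 3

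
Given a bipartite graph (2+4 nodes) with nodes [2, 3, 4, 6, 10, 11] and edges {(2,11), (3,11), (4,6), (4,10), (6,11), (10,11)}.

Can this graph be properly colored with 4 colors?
A valid 4-coloring: color 1: [4, 11]; color 2: [2, 3, 6, 10].
(χ(G) = 2 ≤ 4.)

Yes, G is 4-colorable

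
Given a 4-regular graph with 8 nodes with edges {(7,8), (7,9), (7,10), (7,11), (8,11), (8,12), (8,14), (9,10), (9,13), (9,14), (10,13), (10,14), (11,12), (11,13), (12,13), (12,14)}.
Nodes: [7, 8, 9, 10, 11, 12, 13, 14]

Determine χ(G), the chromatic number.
χ(G) = 4

Clique number ω(G) = 3 (lower bound: χ ≥ ω).
Suppose a proper 3-coloring c exists. The clique [7, 8, 11] takes 3 distinct colors; by symmetry let c(7) = 1, c(8) = 2, c(11) = 3.
- Vertex 12: neighbors [8, 11] already have colors [2, 3] ⇒ c(12) = 1.
- Vertex 13: neighbors [12, 11] already have colors [1, 3] ⇒ c(13) = 2.
- Vertex 9: neighbors [7, 13] already have colors [1, 2] ⇒ c(9) = 3.
- Vertex 10: neighbors [7, 13, 9] already have colors [1, 2, 3] — all 3 colors blocked. Contradiction.
The forced assignments end in a contradiction, so G has no proper 3-coloring (χ ≥ 4).
The coloring below uses 4 colors, so χ(G) = 4.
A valid 4-coloring: color 1: [8, 13]; color 2: [10, 11]; color 3: [9, 12]; color 4: [7, 14].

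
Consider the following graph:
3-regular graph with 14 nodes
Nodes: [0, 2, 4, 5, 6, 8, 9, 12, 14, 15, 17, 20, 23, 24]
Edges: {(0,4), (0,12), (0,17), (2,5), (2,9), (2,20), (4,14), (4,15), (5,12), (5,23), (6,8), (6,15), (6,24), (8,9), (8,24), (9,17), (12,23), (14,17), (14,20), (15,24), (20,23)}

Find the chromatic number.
χ(G) = 3

Clique number ω(G) = 3 (lower bound: χ ≥ ω).
The clique on [5, 12, 23] has size 3, forcing χ ≥ 3, and the coloring below uses 3 colors, so χ(G) = 3.
A valid 3-coloring: color 1: [2, 8, 15, 17, 23]; color 2: [4, 9, 12, 20, 24]; color 3: [0, 5, 6, 14].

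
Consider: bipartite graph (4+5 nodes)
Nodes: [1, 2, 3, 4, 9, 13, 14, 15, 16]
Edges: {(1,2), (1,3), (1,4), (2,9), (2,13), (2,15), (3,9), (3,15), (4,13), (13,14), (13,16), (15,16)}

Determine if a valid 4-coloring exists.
Yes, G is 4-colorable

A valid 4-coloring: color 1: [1, 9, 13, 15]; color 2: [2, 3, 4, 14, 16].
(χ(G) = 2 ≤ 4.)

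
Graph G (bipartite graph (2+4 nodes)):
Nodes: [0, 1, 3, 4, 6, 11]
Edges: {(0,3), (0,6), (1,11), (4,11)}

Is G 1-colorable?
No, G is not 1-colorable

Edge (0,3) forces its endpoints to differ, so 1 color is not enough.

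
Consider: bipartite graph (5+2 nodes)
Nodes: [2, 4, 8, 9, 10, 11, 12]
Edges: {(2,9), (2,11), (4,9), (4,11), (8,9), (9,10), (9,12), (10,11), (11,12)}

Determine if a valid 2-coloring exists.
A valid 2-coloring: color 1: [9, 11]; color 2: [2, 4, 8, 10, 12].
(χ(G) = 2 ≤ 2.)

Yes, G is 2-colorable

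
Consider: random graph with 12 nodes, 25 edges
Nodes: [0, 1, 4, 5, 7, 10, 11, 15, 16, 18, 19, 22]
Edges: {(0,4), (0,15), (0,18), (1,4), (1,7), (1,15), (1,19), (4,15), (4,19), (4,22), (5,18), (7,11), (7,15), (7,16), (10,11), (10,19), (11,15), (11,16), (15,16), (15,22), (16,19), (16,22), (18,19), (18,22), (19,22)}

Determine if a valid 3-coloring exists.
The clique on vertices [7, 11, 15, 16] has size 4 > 3, so it alone needs 4 colors.

No, G is not 3-colorable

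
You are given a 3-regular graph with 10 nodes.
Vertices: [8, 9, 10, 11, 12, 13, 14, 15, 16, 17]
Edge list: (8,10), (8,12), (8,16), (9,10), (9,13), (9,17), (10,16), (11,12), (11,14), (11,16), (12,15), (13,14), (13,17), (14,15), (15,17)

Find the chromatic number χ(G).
χ(G) = 3

Clique number ω(G) = 3 (lower bound: χ ≥ ω).
The clique on [8, 10, 16] has size 3, forcing χ ≥ 3, and the coloring below uses 3 colors, so χ(G) = 3.
A valid 3-coloring: color 1: [10, 12, 14, 17]; color 2: [8, 9, 11, 15]; color 3: [13, 16].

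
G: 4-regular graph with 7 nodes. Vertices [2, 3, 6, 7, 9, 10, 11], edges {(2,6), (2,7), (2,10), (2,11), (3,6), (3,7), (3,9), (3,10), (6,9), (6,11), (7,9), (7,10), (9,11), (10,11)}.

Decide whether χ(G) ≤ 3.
No, G is not 3-colorable

Suppose a proper 3-coloring c exists. The clique [2, 6, 11] takes 3 distinct colors; by symmetry let c(2) = 1, c(6) = 2, c(11) = 3.
- Vertex 9: neighbors [6, 11] already have colors [2, 3] ⇒ c(9) = 1.
- Vertex 3: neighbors [9, 6] already have colors [1, 2] ⇒ c(3) = 3.
- Vertex 7: neighbors [2, 3] already have colors [1, 3] ⇒ c(7) = 2.
- Vertex 10: neighbors [2, 7, 3] already have colors [1, 2, 3] — all 3 colors blocked. Contradiction.
The forced assignments end in a contradiction, so G has no proper 3-coloring (χ ≥ 4).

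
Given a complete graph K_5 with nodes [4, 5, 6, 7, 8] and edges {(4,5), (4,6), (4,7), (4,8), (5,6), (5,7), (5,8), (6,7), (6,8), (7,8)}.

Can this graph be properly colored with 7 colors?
Yes, G is 7-colorable

A valid 7-coloring: color 1: [7]; color 2: [6]; color 3: [5]; color 4: [4]; color 5: [8].
(χ(G) = 5 ≤ 7.)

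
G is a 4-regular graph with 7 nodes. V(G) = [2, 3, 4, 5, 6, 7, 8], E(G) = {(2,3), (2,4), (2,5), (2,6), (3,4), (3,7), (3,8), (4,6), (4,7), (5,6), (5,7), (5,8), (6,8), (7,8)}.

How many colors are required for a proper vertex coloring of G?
Clique number ω(G) = 3 (lower bound: χ ≥ ω).
Suppose a proper 3-coloring c exists. The clique [2, 3, 4] takes 3 distinct colors; by symmetry let c(2) = 1, c(3) = 2, c(4) = 3.
- Vertex 6: neighbors [2, 4] already have colors [1, 3] ⇒ c(6) = 2.
- Vertex 5: neighbors [2, 6] already have colors [1, 2] ⇒ c(5) = 3.
- Vertex 7: neighbors [3, 4] already have colors [2, 3] ⇒ c(7) = 1.
- Vertex 8: neighbors [7, 3, 5] already have colors [1, 2, 3] — all 3 colors blocked. Contradiction.
The forced assignments end in a contradiction, so G has no proper 3-coloring (χ ≥ 4).
The coloring below uses 4 colors, so χ(G) = 4.
A valid 4-coloring: color 1: [4, 5]; color 2: [2, 8]; color 3: [6, 7]; color 4: [3].

χ(G) = 4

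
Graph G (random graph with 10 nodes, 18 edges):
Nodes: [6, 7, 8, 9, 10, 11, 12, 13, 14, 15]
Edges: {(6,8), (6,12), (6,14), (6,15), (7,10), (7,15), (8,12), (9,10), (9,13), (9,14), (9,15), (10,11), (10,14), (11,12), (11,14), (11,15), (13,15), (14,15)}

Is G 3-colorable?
A valid 3-coloring: color 1: [10, 12, 15]; color 2: [7, 8, 13, 14]; color 3: [6, 9, 11].
(χ(G) = 3 ≤ 3.)

Yes, G is 3-colorable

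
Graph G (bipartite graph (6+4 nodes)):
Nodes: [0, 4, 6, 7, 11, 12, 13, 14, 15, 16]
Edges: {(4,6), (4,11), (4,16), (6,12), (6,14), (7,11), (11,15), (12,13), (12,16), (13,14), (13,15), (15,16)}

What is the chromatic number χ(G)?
Clique number ω(G) = 2 (lower bound: χ ≥ ω).
The graph is bipartite (no odd cycle), so 2 colors suffice: χ(G) = 2.
A valid 2-coloring: color 1: [0, 4, 7, 12, 14, 15]; color 2: [6, 11, 13, 16].

χ(G) = 2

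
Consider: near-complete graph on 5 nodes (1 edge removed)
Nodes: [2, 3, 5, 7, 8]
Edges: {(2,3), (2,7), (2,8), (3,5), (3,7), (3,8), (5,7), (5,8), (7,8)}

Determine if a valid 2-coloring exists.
The clique on vertices [2, 3, 7, 8] has size 4 > 2, so it alone needs 4 colors.

No, G is not 2-colorable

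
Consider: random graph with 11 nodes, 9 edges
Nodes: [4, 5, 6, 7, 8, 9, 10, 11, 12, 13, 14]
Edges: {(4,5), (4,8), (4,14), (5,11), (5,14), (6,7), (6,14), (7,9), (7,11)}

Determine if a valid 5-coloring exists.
Yes, G is 5-colorable

A valid 5-coloring: color 1: [4, 6, 9, 10, 11, 12, 13]; color 2: [7, 8, 14]; color 3: [5].
(χ(G) = 3 ≤ 5.)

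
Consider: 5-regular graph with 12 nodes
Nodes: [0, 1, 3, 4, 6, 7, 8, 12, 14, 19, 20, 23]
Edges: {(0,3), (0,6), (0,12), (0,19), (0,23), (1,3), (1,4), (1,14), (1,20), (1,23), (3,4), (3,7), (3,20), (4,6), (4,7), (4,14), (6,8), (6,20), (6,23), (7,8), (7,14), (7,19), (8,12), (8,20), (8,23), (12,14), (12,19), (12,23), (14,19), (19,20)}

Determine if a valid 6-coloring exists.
Yes, G is 6-colorable

A valid 6-coloring: color 1: [0, 14, 20]; color 2: [1, 6, 7, 12]; color 3: [4, 19, 23]; color 4: [3, 8].
(χ(G) = 4 ≤ 6.)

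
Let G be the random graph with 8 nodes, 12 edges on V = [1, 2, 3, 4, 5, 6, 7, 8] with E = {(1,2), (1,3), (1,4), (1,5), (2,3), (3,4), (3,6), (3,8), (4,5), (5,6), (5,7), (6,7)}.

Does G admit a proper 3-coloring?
A valid 3-coloring: color 1: [3, 5]; color 2: [1, 6, 8]; color 3: [2, 4, 7].
(χ(G) = 3 ≤ 3.)

Yes, G is 3-colorable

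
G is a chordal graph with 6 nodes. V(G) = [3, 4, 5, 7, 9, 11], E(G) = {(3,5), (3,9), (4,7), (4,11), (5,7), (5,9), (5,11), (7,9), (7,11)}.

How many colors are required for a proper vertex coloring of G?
χ(G) = 3

Clique number ω(G) = 3 (lower bound: χ ≥ ω).
The clique on [4, 7, 11] has size 3, forcing χ ≥ 3, and the coloring below uses 3 colors, so χ(G) = 3.
A valid 3-coloring: color 1: [3, 7]; color 2: [4, 5]; color 3: [9, 11].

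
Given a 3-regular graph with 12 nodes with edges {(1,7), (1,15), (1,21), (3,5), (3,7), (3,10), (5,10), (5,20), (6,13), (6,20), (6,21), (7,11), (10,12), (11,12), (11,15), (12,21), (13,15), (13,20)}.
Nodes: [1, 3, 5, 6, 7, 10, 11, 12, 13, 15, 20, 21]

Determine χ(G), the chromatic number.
Clique number ω(G) = 3 (lower bound: χ ≥ ω).
The clique on [3, 5, 10] has size 3, forcing χ ≥ 3, and the coloring below uses 3 colors, so χ(G) = 3.
A valid 3-coloring: color 1: [1, 5, 12, 13]; color 2: [3, 11, 20, 21]; color 3: [6, 7, 10, 15].

χ(G) = 3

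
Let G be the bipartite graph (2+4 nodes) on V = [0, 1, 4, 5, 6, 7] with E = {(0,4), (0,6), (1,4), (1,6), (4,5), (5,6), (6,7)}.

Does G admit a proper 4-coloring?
A valid 4-coloring: color 1: [4, 6]; color 2: [0, 1, 5, 7].
(χ(G) = 2 ≤ 4.)

Yes, G is 4-colorable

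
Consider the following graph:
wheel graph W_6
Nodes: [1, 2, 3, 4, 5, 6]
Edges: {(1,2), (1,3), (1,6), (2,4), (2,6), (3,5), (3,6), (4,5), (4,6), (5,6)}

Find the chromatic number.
Clique number ω(G) = 3 (lower bound: χ ≥ ω).
Odd cycle [4, 2, 1, 3, 5] needs 3 colors (χ ≥ 3).
Vertex 6 is adjacent to every vertex of [1, 2, 3, 4, 5], which already need 3 colors among themselves, so 6 needs a new color (χ ≥ 4).
The coloring below uses 4 colors, so χ(G) = 4.
A valid 4-coloring: color 1: [6]; color 2: [3, 4]; color 3: [2, 5]; color 4: [1].

χ(G) = 4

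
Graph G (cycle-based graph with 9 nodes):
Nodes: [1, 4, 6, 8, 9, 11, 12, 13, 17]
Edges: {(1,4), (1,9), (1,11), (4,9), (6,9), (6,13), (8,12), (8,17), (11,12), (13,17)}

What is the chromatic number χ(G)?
χ(G) = 3

Clique number ω(G) = 3 (lower bound: χ ≥ ω).
The clique on [1, 4, 9] has size 3, forcing χ ≥ 3, and the coloring below uses 3 colors, so χ(G) = 3.
A valid 3-coloring: color 1: [1, 6, 12, 17]; color 2: [8, 9, 11, 13]; color 3: [4].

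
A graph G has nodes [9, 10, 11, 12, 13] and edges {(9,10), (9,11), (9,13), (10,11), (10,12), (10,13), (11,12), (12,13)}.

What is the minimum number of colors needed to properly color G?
χ(G) = 3

Clique number ω(G) = 3 (lower bound: χ ≥ ω).
The clique on [9, 10, 11] has size 3, forcing χ ≥ 3, and the coloring below uses 3 colors, so χ(G) = 3.
A valid 3-coloring: color 1: [10]; color 2: [11, 13]; color 3: [9, 12].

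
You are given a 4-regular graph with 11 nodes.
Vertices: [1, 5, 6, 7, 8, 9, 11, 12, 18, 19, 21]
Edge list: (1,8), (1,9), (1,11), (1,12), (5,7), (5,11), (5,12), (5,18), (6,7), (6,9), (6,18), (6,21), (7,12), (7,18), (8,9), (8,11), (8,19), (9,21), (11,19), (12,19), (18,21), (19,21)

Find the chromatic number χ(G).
χ(G) = 3

Clique number ω(G) = 3 (lower bound: χ ≥ ω).
The clique on [1, 8, 9] has size 3, forcing χ ≥ 3, and the coloring below uses 3 colors, so χ(G) = 3.
A valid 3-coloring: color 1: [1, 5, 6, 19]; color 2: [7, 8, 21]; color 3: [9, 11, 12, 18].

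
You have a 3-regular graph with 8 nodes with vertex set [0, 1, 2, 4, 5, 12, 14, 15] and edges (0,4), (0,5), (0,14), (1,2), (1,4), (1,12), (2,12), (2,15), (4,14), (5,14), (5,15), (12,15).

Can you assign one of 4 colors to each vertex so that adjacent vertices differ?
A valid 4-coloring: color 1: [0, 1, 15]; color 2: [4, 5, 12]; color 3: [2, 14].
(χ(G) = 3 ≤ 4.)

Yes, G is 4-colorable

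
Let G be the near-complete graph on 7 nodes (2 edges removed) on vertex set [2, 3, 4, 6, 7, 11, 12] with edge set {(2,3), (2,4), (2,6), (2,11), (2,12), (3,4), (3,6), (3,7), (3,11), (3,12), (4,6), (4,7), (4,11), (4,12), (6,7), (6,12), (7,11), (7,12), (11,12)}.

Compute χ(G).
χ(G) = 5

Clique number ω(G) = 5 (lower bound: χ ≥ ω).
The clique on [2, 3, 4, 11, 12] has size 5, forcing χ ≥ 5, and the coloring below uses 5 colors, so χ(G) = 5.
A valid 5-coloring: color 1: [3]; color 2: [12]; color 3: [4]; color 4: [6, 11]; color 5: [2, 7].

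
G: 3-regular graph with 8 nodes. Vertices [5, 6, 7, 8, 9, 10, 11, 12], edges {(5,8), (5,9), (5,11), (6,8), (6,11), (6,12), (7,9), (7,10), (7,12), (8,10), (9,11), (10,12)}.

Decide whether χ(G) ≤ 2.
The clique on vertices [5, 9, 11] has size 3 > 2, so it alone needs 3 colors.

No, G is not 2-colorable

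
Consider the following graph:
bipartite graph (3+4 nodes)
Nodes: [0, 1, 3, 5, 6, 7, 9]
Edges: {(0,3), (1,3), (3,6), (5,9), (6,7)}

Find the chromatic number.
Clique number ω(G) = 2 (lower bound: χ ≥ ω).
The graph is bipartite (no odd cycle), so 2 colors suffice: χ(G) = 2.
A valid 2-coloring: color 1: [3, 5, 7]; color 2: [0, 1, 6, 9].

χ(G) = 2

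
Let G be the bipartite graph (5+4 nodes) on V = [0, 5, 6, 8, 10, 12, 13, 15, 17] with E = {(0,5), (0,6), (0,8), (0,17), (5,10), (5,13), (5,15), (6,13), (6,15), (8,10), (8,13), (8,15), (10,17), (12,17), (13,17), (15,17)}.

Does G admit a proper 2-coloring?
A valid 2-coloring: color 1: [5, 6, 8, 17]; color 2: [0, 10, 12, 13, 15].
(χ(G) = 2 ≤ 2.)

Yes, G is 2-colorable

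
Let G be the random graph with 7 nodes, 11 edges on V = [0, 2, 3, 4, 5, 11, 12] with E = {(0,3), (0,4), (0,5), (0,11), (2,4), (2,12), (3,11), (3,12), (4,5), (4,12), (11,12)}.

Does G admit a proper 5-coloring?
A valid 5-coloring: color 1: [4, 11]; color 2: [0, 12]; color 3: [2, 3, 5].
(χ(G) = 3 ≤ 5.)

Yes, G is 5-colorable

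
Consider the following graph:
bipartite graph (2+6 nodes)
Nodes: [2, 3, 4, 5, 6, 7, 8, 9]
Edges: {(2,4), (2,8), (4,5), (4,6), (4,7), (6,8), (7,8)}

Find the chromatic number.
Clique number ω(G) = 2 (lower bound: χ ≥ ω).
The graph is bipartite (no odd cycle), so 2 colors suffice: χ(G) = 2.
A valid 2-coloring: color 1: [3, 4, 8, 9]; color 2: [2, 5, 6, 7].

χ(G) = 2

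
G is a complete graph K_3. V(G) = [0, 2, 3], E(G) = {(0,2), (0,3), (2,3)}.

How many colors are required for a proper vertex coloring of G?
Clique number ω(G) = 3 (lower bound: χ ≥ ω).
The clique on [0, 2, 3] has size 3, forcing χ ≥ 3, and the coloring below uses 3 colors, so χ(G) = 3.
A valid 3-coloring: color 1: [0]; color 2: [3]; color 3: [2].

χ(G) = 3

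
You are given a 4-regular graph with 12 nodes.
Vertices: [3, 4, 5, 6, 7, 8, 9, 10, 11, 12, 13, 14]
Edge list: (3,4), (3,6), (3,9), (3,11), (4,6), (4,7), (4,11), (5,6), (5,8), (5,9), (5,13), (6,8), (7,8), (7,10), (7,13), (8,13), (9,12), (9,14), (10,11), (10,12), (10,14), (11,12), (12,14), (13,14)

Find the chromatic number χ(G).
χ(G) = 4

Clique number ω(G) = 3 (lower bound: χ ≥ ω).
Suppose a proper 3-coloring c exists. The clique [3, 4, 6] takes 3 distinct colors; by symmetry let c(3) = 1, c(4) = 2, c(6) = 3.
- Vertex 11: neighbors [3, 4] already have colors [1, 2] ⇒ c(11) = 3.
- Vertex 5: neighbors [6] already have colors [3]; try each remaining color.
- Case c(5) = 1:
  - Vertex 8: neighbors [5, 6] already have colors [1, 3] ⇒ c(8) = 2.
  - Vertex 13: neighbors [5, 8] already have colors [1, 2] ⇒ c(13) = 3.
  - Vertex 7: neighbors [4, 13] already have colors [2, 3] ⇒ c(7) = 1.
  - Vertex 10: neighbors [7, 11] already have colors [1, 3] ⇒ c(10) = 2.
  - Vertex 12: neighbors [10, 11] already have colors [2, 3] ⇒ c(12) = 1.
  - Vertex 14: neighbors [12, 10, 13] already have colors [1, 2, 3] — all 3 colors blocked. Contradiction.
- Case c(5) = 2:
  - Vertex 8: neighbors [5, 6] already have colors [2, 3] ⇒ c(8) = 1.
  - Vertex 7: neighbors [8, 4] already have colors [1, 2] ⇒ c(7) = 3.
  - Vertex 13: neighbors [8, 5, 7] already have colors [1, 2, 3] — all 3 colors blocked. Contradiction.
Every case ends in a contradiction, so G has no proper 3-coloring (χ ≥ 4).
The coloring below uses 4 colors, so χ(G) = 4.
A valid 4-coloring: color 1: [6, 9, 11, 13]; color 2: [3, 5, 7, 14]; color 3: [4, 8, 10]; color 4: [12].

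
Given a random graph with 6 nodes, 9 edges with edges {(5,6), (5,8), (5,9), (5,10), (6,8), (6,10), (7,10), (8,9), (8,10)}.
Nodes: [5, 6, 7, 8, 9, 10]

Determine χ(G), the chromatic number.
Clique number ω(G) = 4 (lower bound: χ ≥ ω).
The clique on [5, 6, 8, 10] has size 4, forcing χ ≥ 4, and the coloring below uses 4 colors, so χ(G) = 4.
A valid 4-coloring: color 1: [5, 7]; color 2: [9, 10]; color 3: [8]; color 4: [6].

χ(G) = 4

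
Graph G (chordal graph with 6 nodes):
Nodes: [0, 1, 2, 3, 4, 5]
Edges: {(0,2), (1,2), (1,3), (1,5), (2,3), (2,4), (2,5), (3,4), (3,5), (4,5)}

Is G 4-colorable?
A valid 4-coloring: color 1: [2]; color 2: [0, 5]; color 3: [3]; color 4: [1, 4].
(χ(G) = 4 ≤ 4.)

Yes, G is 4-colorable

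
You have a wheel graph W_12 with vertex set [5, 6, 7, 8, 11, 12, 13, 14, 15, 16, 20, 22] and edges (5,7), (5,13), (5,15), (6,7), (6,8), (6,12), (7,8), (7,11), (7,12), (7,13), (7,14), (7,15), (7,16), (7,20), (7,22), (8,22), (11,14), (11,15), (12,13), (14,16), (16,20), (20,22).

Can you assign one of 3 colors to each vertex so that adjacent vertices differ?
No, G is not 3-colorable

Odd cycle [22, 8, 6, 12, 13, 5, 15, 11, 14, 16, 20] needs 3 colors (χ ≥ 3).
Vertex 7 is adjacent to every vertex of [5, 6, 8, 11, 12, 13, 14, 15, 16, 20, 22], which already need 3 colors among themselves, so 7 needs a new color (χ ≥ 4).
Hence χ(G) ≥ 4 > 3, so no proper 3-coloring exists.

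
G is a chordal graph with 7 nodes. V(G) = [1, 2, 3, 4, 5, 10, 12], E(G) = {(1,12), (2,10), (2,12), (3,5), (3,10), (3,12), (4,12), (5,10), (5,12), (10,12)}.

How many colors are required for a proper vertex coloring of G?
Clique number ω(G) = 4 (lower bound: χ ≥ ω).
The clique on [3, 5, 10, 12] has size 4, forcing χ ≥ 4, and the coloring below uses 4 colors, so χ(G) = 4.
A valid 4-coloring: color 1: [12]; color 2: [1, 4, 10]; color 3: [2, 5]; color 4: [3].

χ(G) = 4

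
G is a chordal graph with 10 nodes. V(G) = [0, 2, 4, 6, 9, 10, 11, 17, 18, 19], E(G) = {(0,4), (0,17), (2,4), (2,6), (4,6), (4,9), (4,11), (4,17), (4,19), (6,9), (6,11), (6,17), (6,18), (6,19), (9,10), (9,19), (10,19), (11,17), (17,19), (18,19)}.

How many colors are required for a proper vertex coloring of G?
χ(G) = 4

Clique number ω(G) = 4 (lower bound: χ ≥ ω).
The clique on [4, 6, 9, 19] has size 4, forcing χ ≥ 4, and the coloring below uses 4 colors, so χ(G) = 4.
A valid 4-coloring: color 1: [4, 10, 18]; color 2: [0, 6]; color 3: [2, 11, 19]; color 4: [9, 17].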